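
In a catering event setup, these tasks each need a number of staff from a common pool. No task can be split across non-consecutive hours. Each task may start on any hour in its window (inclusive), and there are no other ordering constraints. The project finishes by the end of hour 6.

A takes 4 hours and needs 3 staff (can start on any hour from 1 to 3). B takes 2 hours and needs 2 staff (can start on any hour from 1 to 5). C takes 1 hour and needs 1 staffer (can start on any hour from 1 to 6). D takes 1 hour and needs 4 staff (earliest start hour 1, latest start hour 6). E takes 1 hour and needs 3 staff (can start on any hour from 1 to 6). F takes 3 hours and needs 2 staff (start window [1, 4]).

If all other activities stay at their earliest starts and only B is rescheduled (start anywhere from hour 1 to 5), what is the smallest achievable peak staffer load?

B@1: h1:15  h2:7  h3:5  h4:3  h5:0  h6:0 → peak 15
B@2: h1:13  h2:7  h3:7  h4:3  h5:0  h6:0 → peak 13
B@3: h1:13  h2:5  h3:7  h4:5  h5:0  h6:0 → peak 13
B@4: h1:13  h2:5  h3:5  h4:5  h5:2  h6:0 → peak 13
B@5: h1:13  h2:5  h3:5  h4:3  h5:2  h6:2 → peak 13
Best is B@2, peak 13.

13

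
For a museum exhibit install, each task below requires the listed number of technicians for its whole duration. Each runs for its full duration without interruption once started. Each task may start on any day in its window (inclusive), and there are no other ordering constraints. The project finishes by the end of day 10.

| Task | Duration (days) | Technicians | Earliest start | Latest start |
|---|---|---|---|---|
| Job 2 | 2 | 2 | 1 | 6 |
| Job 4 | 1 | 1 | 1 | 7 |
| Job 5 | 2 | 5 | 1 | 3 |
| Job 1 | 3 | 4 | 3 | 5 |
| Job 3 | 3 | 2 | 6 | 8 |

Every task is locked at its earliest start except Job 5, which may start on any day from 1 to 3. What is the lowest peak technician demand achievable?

8

Job 5@1: d1:8  d2:7  d3:4  d4:4  d5:4  d6:2  d7:2  d8:2  d9:0  d10:0 → peak 8
Job 5@2: d1:3  d2:7  d3:9  d4:4  d5:4  d6:2  d7:2  d8:2  d9:0  d10:0 → peak 9
Job 5@3: d1:3  d2:2  d3:9  d4:9  d5:4  d6:2  d7:2  d8:2  d9:0  d10:0 → peak 9
Best is Job 5@1, peak 8.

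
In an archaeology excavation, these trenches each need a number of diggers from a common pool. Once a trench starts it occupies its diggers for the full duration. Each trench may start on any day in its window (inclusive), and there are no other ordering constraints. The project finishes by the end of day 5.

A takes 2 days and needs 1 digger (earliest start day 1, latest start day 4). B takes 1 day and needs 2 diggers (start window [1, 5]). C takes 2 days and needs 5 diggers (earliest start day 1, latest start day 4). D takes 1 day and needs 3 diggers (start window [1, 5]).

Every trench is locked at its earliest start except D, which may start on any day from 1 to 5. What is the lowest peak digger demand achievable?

8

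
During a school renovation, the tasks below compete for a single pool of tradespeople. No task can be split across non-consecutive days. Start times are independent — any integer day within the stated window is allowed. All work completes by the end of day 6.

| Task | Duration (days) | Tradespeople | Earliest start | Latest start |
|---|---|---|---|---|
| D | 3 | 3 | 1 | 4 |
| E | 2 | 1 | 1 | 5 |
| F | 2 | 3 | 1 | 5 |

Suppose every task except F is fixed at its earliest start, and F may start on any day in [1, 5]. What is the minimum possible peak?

F@1: d1:7  d2:7  d3:3  d4:0  d5:0  d6:0 → peak 7
F@2: d1:4  d2:7  d3:6  d4:0  d5:0  d6:0 → peak 7
F@3: d1:4  d2:4  d3:6  d4:3  d5:0  d6:0 → peak 6
F@4: d1:4  d2:4  d3:3  d4:3  d5:3  d6:0 → peak 4
F@5: d1:4  d2:4  d3:3  d4:0  d5:3  d6:3 → peak 4
Best is F@4, peak 4.

4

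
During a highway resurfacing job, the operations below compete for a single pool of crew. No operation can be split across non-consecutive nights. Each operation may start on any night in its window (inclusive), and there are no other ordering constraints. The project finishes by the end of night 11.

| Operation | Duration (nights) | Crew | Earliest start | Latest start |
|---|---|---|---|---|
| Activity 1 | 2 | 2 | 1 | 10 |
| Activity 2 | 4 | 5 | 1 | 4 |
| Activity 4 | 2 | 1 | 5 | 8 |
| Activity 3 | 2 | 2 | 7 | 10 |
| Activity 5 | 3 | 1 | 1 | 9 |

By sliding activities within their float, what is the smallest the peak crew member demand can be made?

5

Early-start (Activity 1@1, Activity 2@1, Activity 4@5, Activity 3@7, Activity 5@1) gives peak 8: n1:8  n2:8  n3:6  n4:5  n5:1  n6:1  n7:2  n8:2  n9:0  n10:0  n11:0.
Shift Activity 2→3, Activity 4→7, Activity 5→7.
Schedule Activity 1@1, Activity 2@3, Activity 4@7, Activity 3@7, Activity 5@7: n1:2  n2:2  n3:5  n4:5  n5:5  n6:5  n7:4  n8:4  n9:1  n10:0  n11:0 — peak 5.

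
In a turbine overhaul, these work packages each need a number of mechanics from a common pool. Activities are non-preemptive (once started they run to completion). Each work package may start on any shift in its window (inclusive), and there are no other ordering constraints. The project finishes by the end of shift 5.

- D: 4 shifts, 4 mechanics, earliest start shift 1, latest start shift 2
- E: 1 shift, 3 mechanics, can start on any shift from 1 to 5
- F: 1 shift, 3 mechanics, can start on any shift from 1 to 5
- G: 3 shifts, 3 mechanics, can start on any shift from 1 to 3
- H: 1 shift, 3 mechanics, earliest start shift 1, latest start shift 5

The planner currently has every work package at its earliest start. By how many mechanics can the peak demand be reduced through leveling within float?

9

Early-start peak: s1:16  s2:7  s3:7  s4:4  s5:0 ⇒ 16.
Leveled (D@1, E@1, F@2, G@3, H@5): s1:7  s2:7  s3:7  s4:7  s5:6 ⇒ 7.
Reduction 16 − 7 = 9.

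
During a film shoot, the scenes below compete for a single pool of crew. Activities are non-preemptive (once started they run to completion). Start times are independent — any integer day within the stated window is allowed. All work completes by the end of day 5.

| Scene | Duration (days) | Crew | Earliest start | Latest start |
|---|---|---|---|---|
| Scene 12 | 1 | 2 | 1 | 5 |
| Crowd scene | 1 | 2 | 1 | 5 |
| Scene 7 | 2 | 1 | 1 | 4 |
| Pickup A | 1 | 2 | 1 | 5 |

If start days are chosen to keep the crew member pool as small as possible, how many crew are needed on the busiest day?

2

Early-start (Scene 12@1, Crowd scene@1, Scene 7@1, Pickup A@1) gives peak 7: d1:7  d2:1  d3:0  d4:0  d5:0.
Shift Crowd scene→2, Scene 7→3, Pickup A→5.
Schedule Scene 12@1, Crowd scene@2, Scene 7@3, Pickup A@5: d1:2  d2:2  d3:1  d4:1  d5:2 — peak 2.
Total crew member-days = 8 over 5 days ⇒ peak ≥ ⌈8/5⌉ = 2, so 2 is optimal.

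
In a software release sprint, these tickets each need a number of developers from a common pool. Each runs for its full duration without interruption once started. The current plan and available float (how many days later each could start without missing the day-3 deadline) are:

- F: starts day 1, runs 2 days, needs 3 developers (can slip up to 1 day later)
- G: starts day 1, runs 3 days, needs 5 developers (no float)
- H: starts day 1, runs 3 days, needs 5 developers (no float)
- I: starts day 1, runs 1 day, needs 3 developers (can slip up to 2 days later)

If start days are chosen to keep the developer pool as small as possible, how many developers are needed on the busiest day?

13

Early-start (F@1, G@1, H@1, I@1) gives peak 16: d1:16  d2:13  d3:10.
Shift I→3.
Schedule F@1, G@1, H@1, I@3: d1:13  d2:13  d3:13 — peak 13.
Total developer-days = 39 over 3 days ⇒ peak ≥ ⌈39/3⌉ = 13, so 13 is optimal.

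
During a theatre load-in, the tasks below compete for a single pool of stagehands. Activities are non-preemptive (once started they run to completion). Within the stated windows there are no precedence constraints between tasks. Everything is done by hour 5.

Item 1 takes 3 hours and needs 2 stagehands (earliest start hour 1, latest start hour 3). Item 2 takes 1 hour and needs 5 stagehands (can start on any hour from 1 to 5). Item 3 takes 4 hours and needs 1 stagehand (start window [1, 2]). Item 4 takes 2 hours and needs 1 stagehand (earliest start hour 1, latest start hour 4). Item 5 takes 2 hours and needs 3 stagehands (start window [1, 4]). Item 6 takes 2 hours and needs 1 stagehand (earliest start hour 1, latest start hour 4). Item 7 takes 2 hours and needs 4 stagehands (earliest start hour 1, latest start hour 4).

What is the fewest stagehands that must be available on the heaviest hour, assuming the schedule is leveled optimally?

Early-start (Item 1@1, Item 2@1, Item 3@1, Item 4@1, Item 5@1, Item 6@1, Item 7@1) gives peak 17: h1:17  h2:12  h3:3  h4:1  h5:0.
Shift Item 3→2, Item 4→2, Item 5→2, Item 6→4, Item 7→4.
Schedule Item 1@1, Item 2@1, Item 3@2, Item 4@2, Item 5@2, Item 6@4, Item 7@4: h1:7  h2:7  h3:7  h4:6  h5:6 — peak 7.
Total stagehand-hours = 33 over 5 hours ⇒ peak ≥ ⌈33/5⌉ = 7, so 7 is optimal.

7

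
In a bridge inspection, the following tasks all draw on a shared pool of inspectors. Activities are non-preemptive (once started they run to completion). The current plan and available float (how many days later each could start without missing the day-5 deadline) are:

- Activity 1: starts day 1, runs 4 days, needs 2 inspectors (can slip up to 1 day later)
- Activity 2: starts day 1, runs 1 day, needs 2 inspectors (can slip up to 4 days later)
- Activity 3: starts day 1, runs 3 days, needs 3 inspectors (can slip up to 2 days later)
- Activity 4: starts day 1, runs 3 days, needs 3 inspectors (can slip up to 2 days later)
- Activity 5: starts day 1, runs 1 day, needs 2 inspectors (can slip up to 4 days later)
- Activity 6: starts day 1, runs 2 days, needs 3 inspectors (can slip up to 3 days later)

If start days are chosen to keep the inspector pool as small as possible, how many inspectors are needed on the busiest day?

8

Early-start (Activity 1@1, Activity 2@1, Activity 3@1, Activity 4@1, Activity 5@1, Activity 6@1) gives peak 15: d1:15  d2:11  d3:8  d4:2  d5:0.
Shift Activity 4→2, Activity 5→5, Activity 6→4.
Schedule Activity 1@1, Activity 2@1, Activity 3@1, Activity 4@2, Activity 5@5, Activity 6@4: d1:7  d2:8  d3:8  d4:8  d5:5 — peak 8.
Total inspector-days = 36 over 5 days ⇒ peak ≥ ⌈36/5⌉ = 8, so 8 is optimal.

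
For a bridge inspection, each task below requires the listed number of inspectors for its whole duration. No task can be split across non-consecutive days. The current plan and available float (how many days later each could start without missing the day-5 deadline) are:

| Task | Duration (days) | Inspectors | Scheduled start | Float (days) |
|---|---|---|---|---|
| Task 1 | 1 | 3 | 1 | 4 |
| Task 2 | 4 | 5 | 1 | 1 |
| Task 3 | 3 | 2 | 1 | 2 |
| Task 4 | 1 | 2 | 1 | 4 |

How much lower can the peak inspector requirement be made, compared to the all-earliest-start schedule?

Early-start peak: d1:12  d2:7  d3:7  d4:5  d5:0 ⇒ 12.
Leveled (Task 1@1, Task 2@2, Task 3@1, Task 4@1): d1:7  d2:7  d3:7  d4:5  d5:5 ⇒ 7.
Reduction 12 − 7 = 5.

5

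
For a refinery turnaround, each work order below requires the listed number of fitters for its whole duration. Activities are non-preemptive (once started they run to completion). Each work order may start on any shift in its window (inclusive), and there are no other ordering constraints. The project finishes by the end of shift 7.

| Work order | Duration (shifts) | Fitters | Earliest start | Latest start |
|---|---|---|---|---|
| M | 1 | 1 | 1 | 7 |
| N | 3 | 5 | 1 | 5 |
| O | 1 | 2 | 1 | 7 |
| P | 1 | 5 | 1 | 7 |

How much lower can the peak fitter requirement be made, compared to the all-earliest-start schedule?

8

Early-start peak: s1:13  s2:5  s3:5  s4:0  s5:0  s6:0  s7:0 ⇒ 13.
Leveled (M@1, N@2, O@1, P@5): s1:3  s2:5  s3:5  s4:5  s5:5  s6:0  s7:0 ⇒ 5.
Reduction 13 − 5 = 8.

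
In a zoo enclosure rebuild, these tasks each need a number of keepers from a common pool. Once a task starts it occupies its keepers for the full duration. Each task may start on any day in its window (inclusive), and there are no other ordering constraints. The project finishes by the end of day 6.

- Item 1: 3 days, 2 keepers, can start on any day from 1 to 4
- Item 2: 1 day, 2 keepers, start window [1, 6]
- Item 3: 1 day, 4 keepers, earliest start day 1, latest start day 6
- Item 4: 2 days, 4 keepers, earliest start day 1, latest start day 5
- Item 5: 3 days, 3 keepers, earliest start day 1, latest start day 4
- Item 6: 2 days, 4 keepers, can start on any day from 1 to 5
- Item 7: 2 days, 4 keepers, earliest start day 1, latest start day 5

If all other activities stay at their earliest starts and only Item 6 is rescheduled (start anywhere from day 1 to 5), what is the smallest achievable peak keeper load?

19

Item 6@1: d1:23  d2:17  d3:5  d4:0  d5:0  d6:0 → peak 23
Item 6@2: d1:19  d2:17  d3:9  d4:0  d5:0  d6:0 → peak 19
Item 6@3: d1:19  d2:13  d3:9  d4:4  d5:0  d6:0 → peak 19
Item 6@4: d1:19  d2:13  d3:5  d4:4  d5:4  d6:0 → peak 19
Item 6@5: d1:19  d2:13  d3:5  d4:0  d5:4  d6:4 → peak 19
Best is Item 6@2, peak 19.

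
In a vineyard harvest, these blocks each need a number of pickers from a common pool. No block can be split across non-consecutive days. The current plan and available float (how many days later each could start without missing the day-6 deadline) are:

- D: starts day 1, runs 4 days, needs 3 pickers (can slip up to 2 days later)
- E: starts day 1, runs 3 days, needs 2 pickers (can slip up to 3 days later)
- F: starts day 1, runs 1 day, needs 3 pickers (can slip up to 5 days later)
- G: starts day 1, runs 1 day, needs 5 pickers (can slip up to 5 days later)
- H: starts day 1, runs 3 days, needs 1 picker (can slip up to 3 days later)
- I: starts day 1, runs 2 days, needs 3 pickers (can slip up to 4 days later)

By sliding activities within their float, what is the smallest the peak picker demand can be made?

6

Early-start (D@1, E@1, F@1, G@1, H@1, I@1) gives peak 17: d1:17  d2:9  d3:6  d4:3  d5:0  d6:0.
Shift F→5, G→6, I→4.
Schedule D@1, E@1, F@5, G@6, H@1, I@4: d1:6  d2:6  d3:6  d4:6  d5:6  d6:5 — peak 6.
Total picker-days = 35 over 6 days ⇒ peak ≥ ⌈35/6⌉ = 6, so 6 is optimal.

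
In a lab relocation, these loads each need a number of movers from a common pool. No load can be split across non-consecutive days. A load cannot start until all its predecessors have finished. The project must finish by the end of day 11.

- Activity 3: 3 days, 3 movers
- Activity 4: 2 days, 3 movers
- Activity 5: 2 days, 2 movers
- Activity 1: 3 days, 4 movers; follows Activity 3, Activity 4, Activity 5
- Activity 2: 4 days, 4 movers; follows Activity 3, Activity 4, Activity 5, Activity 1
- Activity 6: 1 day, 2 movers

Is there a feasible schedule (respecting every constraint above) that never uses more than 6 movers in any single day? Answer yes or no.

Schedule Activity 3@1, Activity 4@1, Activity 5@3, Activity 1@5, Activity 2@8, Activity 6@4: d1:6  d2:6  d3:5  d4:4  d5:4  d6:4  d7:4  d8:4  d9:4  d10:4  d11:4 — peak 6 ≤ 6.

yes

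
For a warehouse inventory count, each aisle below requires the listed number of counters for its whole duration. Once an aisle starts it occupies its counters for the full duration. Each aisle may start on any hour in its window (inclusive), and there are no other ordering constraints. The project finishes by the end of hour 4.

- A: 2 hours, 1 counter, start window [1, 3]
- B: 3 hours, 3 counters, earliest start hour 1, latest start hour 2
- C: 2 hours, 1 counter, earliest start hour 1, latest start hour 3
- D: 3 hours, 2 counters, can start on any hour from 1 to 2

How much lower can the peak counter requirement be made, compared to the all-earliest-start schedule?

Early-start peak: h1:7  h2:7  h3:5  h4:0 ⇒ 7.
Leveled (A@1, B@1, C@3, D@1): h1:6  h2:6  h3:6  h4:1 ⇒ 6.
Reduction 7 − 6 = 1.

1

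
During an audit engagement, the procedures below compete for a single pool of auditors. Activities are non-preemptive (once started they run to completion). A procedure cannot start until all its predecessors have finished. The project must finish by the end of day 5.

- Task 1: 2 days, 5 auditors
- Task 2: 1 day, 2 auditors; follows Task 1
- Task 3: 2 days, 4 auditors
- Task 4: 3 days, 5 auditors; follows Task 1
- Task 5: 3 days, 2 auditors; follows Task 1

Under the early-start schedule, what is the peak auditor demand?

Early-start schedule: Task 1@1, Task 2@3, Task 3@1, Task 4@3, Task 5@3.
Load per day: day 1: 9, day 2: 9, day 3: 9, day 4: 7, day 5: 7.
Peak is 9.

9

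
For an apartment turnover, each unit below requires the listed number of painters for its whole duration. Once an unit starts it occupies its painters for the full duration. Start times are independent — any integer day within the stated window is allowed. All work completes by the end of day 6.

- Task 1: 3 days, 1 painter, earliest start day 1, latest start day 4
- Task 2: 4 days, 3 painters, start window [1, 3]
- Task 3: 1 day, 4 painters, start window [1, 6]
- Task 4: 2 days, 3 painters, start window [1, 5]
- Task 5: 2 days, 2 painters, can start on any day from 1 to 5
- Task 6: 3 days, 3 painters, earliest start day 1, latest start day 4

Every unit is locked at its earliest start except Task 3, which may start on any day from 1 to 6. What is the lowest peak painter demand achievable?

Task 3@1: d1:16  d2:12  d3:7  d4:3  d5:0  d6:0 → peak 16
Task 3@2: d1:12  d2:16  d3:7  d4:3  d5:0  d6:0 → peak 16
Task 3@3: d1:12  d2:12  d3:11  d4:3  d5:0  d6:0 → peak 12
Task 3@4: d1:12  d2:12  d3:7  d4:7  d5:0  d6:0 → peak 12
Task 3@5: d1:12  d2:12  d3:7  d4:3  d5:4  d6:0 → peak 12
Task 3@6: d1:12  d2:12  d3:7  d4:3  d5:0  d6:4 → peak 12
Best is Task 3@3, peak 12.

12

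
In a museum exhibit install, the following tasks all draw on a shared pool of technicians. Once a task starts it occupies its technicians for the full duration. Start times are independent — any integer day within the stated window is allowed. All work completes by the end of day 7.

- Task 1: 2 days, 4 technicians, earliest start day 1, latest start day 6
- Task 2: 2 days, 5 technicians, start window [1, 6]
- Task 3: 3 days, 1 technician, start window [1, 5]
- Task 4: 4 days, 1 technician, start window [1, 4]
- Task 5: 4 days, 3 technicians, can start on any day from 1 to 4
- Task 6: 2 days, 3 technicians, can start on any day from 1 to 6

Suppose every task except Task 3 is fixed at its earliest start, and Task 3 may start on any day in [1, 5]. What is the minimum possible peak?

Task 3@1: d1:17  d2:17  d3:5  d4:4  d5:0  d6:0  d7:0 → peak 17
Task 3@2: d1:16  d2:17  d3:5  d4:5  d5:0  d6:0  d7:0 → peak 17
Task 3@3: d1:16  d2:16  d3:5  d4:5  d5:1  d6:0  d7:0 → peak 16
Task 3@4: d1:16  d2:16  d3:4  d4:5  d5:1  d6:1  d7:0 → peak 16
Task 3@5: d1:16  d2:16  d3:4  d4:4  d5:1  d6:1  d7:1 → peak 16
Best is Task 3@3, peak 16.

16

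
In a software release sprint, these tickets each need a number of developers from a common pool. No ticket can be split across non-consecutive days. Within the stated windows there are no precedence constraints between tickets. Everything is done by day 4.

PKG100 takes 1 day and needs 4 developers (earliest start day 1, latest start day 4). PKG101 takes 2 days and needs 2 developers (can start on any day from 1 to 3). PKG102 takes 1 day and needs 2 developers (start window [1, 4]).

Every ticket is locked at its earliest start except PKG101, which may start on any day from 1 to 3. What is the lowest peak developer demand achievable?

PKG101@1: d1:8  d2:2  d3:0  d4:0 → peak 8
PKG101@2: d1:6  d2:2  d3:2  d4:0 → peak 6
PKG101@3: d1:6  d2:0  d3:2  d4:2 → peak 6
Best is PKG101@2, peak 6.

6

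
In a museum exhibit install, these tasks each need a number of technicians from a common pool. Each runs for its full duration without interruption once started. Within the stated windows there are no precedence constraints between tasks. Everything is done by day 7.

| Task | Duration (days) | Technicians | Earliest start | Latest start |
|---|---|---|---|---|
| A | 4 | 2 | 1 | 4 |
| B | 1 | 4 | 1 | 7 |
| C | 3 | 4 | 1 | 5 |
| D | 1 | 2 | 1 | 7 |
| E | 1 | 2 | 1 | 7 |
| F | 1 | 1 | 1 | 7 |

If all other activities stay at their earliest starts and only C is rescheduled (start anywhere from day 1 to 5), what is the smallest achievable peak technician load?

C@1: d1:15  d2:6  d3:6  d4:2  d5:0  d6:0  d7:0 → peak 15
C@2: d1:11  d2:6  d3:6  d4:6  d5:0  d6:0  d7:0 → peak 11
C@3: d1:11  d2:2  d3:6  d4:6  d5:4  d6:0  d7:0 → peak 11
C@4: d1:11  d2:2  d3:2  d4:6  d5:4  d6:4  d7:0 → peak 11
C@5: d1:11  d2:2  d3:2  d4:2  d5:4  d6:4  d7:4 → peak 11
Best is C@2, peak 11.

11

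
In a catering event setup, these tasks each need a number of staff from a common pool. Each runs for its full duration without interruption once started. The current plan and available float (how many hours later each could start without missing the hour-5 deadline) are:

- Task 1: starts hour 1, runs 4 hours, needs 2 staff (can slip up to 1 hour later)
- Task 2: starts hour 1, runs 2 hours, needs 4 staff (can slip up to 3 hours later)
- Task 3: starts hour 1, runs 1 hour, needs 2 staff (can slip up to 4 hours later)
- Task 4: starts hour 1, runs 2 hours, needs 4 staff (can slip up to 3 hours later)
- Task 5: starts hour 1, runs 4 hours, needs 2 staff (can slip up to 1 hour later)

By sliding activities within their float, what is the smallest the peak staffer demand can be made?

Early-start (Task 1@1, Task 2@1, Task 3@1, Task 4@1, Task 5@1) gives peak 14: h1:14  h2:12  h3:4  h4:4  h5:0.
Shift Task 4→3, Task 5→2.
Schedule Task 1@1, Task 2@1, Task 3@1, Task 4@3, Task 5@2: h1:8  h2:8  h3:8  h4:8  h5:2 — peak 8.

8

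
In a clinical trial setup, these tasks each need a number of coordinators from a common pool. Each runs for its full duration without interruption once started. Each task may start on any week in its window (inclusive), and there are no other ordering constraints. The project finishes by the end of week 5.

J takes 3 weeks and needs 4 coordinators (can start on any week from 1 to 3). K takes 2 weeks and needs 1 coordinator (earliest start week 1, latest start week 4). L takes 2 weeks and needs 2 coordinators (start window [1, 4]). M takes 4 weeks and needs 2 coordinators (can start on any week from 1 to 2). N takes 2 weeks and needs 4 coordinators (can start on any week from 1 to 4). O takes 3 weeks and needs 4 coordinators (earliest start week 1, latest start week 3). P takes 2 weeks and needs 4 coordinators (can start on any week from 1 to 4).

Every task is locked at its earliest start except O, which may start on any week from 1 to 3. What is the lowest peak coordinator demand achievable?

17

O@1: w1:21  w2:21  w3:10  w4:2  w5:0 → peak 21
O@2: w1:17  w2:21  w3:10  w4:6  w5:0 → peak 21
O@3: w1:17  w2:17  w3:10  w4:6  w5:4 → peak 17
Best is O@3, peak 17.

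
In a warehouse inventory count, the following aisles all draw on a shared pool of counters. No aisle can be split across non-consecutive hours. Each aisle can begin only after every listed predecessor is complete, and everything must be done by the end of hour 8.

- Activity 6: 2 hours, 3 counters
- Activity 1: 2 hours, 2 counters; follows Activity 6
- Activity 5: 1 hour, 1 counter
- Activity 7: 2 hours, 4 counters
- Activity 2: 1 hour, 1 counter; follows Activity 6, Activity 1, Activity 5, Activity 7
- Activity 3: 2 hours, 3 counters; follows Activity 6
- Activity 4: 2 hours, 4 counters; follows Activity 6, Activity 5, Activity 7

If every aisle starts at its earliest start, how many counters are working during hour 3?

9

At early start, hour 3 has: Activity 1, Activity 3, Activity 4.
Demand: 2 + 3 + 4 = 9.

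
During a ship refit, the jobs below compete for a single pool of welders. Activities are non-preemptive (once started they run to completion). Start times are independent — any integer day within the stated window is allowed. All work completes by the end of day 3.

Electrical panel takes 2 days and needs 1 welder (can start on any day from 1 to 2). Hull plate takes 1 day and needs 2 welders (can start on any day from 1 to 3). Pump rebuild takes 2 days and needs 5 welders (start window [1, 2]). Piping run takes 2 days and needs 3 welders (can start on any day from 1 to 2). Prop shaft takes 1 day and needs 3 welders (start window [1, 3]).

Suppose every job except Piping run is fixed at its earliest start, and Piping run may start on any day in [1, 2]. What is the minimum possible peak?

11

Piping run@1: d1:14  d2:9  d3:0 → peak 14
Piping run@2: d1:11  d2:9  d3:3 → peak 11
Best is Piping run@2, peak 11.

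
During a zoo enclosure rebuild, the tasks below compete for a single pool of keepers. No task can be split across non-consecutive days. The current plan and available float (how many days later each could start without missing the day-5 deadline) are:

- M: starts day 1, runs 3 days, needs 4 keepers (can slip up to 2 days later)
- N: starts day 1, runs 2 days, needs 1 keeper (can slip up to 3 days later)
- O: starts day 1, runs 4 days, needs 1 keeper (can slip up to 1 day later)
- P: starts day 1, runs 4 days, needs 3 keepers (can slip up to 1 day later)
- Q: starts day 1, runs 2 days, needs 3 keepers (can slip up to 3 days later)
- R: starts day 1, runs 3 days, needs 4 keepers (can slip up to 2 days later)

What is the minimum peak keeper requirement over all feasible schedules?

Early-start (M@1, N@1, O@1, P@1, Q@1, R@1) gives peak 16: d1:16  d2:16  d3:12  d4:4  d5:0.
Shift R→3.
Schedule M@1, N@1, O@1, P@1, Q@1, R@3: d1:12  d2:12  d3:12  d4:8  d5:4 — peak 12.

12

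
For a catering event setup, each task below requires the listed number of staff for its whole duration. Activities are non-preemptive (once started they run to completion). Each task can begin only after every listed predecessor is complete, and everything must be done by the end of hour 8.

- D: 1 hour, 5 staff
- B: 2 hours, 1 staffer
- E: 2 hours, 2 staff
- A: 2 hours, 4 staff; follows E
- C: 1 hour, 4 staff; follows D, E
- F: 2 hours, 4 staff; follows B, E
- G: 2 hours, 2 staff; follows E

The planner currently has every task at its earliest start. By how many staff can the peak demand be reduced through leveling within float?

Early-start peak: h1:8  h2:3  h3:14  h4:10  h5:0  h6:0  h7:0  h8:0 ⇒ 14.
Leveled (D@1, B@1, E@2, A@4, C@6, F@7, G@4): h1:6  h2:3  h3:2  h4:6  h5:6  h6:4  h7:4  h8:4 ⇒ 6.
Reduction 14 − 6 = 8.

8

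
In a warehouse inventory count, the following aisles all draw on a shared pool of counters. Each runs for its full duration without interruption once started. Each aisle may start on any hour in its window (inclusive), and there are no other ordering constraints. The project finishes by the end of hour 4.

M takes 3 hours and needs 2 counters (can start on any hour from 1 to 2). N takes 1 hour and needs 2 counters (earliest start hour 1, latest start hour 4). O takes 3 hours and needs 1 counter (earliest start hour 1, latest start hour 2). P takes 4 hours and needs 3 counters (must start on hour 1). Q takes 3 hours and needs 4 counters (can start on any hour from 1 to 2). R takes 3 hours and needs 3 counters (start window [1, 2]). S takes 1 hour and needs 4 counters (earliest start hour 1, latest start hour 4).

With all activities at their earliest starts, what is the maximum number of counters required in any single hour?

Early-start schedule: M@1, N@1, O@1, P@1, Q@1, R@1, S@1.
Load per hour: hour 1: 19, hour 2: 13, hour 3: 13, hour 4: 3.
Peak is 19.

19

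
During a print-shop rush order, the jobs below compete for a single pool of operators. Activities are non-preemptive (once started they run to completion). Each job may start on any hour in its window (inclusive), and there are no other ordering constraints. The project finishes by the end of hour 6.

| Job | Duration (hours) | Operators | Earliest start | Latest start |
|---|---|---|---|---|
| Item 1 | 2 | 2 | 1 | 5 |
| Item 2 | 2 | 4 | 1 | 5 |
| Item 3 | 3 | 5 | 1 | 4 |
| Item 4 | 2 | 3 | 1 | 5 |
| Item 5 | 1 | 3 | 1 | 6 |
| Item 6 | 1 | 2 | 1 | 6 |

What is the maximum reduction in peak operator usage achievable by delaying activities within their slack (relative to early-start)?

12

Early-start peak: h1:19  h2:14  h3:5  h4:0  h5:0  h6:0 ⇒ 19.
Leveled (Item 1@1, Item 2@4, Item 3@1, Item 4@4, Item 5@6, Item 6@3): h1:7  h2:7  h3:7  h4:7  h5:7  h6:3 ⇒ 7.
Reduction 19 − 7 = 12.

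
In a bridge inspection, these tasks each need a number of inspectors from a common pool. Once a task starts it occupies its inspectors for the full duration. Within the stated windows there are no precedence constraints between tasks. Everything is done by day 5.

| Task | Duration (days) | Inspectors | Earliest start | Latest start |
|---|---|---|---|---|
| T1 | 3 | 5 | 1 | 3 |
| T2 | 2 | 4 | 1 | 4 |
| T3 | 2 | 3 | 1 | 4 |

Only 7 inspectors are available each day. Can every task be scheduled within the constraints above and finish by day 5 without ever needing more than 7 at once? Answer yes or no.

Schedule T1@1, T2@4, T3@4: d1:5  d2:5  d3:5  d4:7  d5:7 — peak 7 ≤ 7.

yes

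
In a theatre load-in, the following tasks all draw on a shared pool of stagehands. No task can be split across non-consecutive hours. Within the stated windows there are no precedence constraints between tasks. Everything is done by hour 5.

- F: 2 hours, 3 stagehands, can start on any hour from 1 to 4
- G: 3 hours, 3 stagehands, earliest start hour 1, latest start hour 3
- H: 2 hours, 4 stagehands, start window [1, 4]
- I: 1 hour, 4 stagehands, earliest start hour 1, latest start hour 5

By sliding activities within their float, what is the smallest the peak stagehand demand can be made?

Early-start (F@1, G@1, H@1, I@1) gives peak 14: h1:14  h2:10  h3:3  h4:0  h5:0.
Shift H→3, I→5.
Schedule F@1, G@1, H@3, I@5: h1:6  h2:6  h3:7  h4:4  h5:4 — peak 7.

7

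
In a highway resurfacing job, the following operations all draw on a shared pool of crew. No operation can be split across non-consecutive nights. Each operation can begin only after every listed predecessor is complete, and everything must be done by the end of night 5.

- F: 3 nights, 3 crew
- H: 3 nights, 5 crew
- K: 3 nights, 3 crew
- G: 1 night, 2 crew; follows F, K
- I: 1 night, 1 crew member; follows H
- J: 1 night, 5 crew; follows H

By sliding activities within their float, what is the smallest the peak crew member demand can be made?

Schedule F@1, H@1, K@1, G@4, I@4, J@4: n1:11  n2:11  n3:11  n4:8  n5:0 — peak 11.

11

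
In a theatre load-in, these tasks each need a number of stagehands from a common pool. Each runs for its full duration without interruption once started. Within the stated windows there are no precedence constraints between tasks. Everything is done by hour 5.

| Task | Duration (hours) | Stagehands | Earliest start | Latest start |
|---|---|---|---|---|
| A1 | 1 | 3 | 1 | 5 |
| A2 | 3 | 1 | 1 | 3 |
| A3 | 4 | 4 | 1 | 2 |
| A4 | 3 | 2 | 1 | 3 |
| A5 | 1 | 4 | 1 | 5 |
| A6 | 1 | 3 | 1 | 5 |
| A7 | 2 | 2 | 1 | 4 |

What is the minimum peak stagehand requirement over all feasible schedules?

8

Early-start (A1@1, A2@1, A3@1, A4@1, A5@1, A6@1, A7@1) gives peak 19: h1:19  h2:9  h3:7  h4:4  h5:0.
Shift A4→3, A5→5, A6→2, A7→4.
Schedule A1@1, A2@1, A3@1, A4@3, A5@5, A6@2, A7@4: h1:8  h2:8  h3:7  h4:8  h5:8 — peak 8.
Total stagehand-hours = 39 over 5 hours ⇒ peak ≥ ⌈39/5⌉ = 8, so 8 is optimal.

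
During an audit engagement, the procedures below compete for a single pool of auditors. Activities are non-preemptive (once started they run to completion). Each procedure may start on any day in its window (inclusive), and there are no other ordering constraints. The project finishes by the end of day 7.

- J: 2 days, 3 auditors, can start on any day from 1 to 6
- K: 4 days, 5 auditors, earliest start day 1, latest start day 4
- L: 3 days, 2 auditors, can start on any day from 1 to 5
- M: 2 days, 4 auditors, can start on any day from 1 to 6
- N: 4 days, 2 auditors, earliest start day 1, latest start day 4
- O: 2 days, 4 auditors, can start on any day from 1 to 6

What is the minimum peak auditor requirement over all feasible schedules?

Early-start (J@1, K@1, L@1, M@1, N@1, O@1) gives peak 20: d1:20  d2:20  d3:9  d4:7  d5:0  d6:0  d7:0.
Shift K→3, L→3, O→6.
Schedule J@1, K@3, L@3, M@1, N@1, O@6: d1:9  d2:9  d3:9  d4:9  d5:7  d6:9  d7:4 — peak 9.

9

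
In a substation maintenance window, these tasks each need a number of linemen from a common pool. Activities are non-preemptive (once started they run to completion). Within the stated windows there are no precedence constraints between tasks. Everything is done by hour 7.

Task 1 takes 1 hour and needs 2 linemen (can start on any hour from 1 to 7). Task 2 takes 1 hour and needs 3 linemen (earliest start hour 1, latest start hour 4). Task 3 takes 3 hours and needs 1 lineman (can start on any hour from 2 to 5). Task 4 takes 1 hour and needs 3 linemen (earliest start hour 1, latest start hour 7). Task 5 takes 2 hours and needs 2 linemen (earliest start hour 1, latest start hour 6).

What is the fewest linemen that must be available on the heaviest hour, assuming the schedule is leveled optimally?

3

Early-start (Task 1@1, Task 2@1, Task 3@2, Task 4@1, Task 5@1) gives peak 10: h1:10  h2:3  h3:1  h4:1  h5:0  h6:0  h7:0.
Shift Task 2→2, Task 3→3, Task 4→6, Task 5→3.
Schedule Task 1@1, Task 2@2, Task 3@3, Task 4@6, Task 5@3: h1:2  h2:3  h3:3  h4:3  h5:1  h6:3  h7:0 — peak 3.
Total lineman-hours = 15 over 7 hours ⇒ peak ≥ ⌈15/7⌉ = 3, so 3 is optimal.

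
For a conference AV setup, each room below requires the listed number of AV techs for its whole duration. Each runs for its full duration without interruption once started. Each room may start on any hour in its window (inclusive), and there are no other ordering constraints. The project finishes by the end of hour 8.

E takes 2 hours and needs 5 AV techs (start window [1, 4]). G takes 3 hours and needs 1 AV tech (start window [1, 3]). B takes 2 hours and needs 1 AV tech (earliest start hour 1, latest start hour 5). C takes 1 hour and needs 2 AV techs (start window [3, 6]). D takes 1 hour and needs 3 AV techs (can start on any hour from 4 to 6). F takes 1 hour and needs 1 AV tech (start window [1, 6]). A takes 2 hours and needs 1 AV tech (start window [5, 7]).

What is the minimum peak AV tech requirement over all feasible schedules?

5

Early-start (E@1, G@1, B@1, C@3, D@4, F@1, A@5) gives peak 8: h1:8  h2:7  h3:3  h4:3  h5:1  h6:1  h7:0  h8:0.
Shift G→3, B→3, F→3.
Schedule E@1, G@3, B@3, C@3, D@4, F@3, A@5: h1:5  h2:5  h3:5  h4:5  h5:2  h6:1  h7:0  h8:0 — peak 5.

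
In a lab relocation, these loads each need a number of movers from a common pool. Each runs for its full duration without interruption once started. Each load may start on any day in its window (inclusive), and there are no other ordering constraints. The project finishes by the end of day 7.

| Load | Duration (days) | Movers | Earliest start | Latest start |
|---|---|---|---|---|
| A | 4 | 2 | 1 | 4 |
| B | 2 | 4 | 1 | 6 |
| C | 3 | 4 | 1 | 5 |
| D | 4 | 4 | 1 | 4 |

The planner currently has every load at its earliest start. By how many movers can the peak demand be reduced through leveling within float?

Early-start peak: d1:14  d2:14  d3:10  d4:6  d5:0  d6:0  d7:0 ⇒ 14.
Leveled (A@1, B@1, C@5, D@3): d1:6  d2:6  d3:6  d4:6  d5:8  d6:8  d7:4 ⇒ 8.
Reduction 14 − 8 = 6.

6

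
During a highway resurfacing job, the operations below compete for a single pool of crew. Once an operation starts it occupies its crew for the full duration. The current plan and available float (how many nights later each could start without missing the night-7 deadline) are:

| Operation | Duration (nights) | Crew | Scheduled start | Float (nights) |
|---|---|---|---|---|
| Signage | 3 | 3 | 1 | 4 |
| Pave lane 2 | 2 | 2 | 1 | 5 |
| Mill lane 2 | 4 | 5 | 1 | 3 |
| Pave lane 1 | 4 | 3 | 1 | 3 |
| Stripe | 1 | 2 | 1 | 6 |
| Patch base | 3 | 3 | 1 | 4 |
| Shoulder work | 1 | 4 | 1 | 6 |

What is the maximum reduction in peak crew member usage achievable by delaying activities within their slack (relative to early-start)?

13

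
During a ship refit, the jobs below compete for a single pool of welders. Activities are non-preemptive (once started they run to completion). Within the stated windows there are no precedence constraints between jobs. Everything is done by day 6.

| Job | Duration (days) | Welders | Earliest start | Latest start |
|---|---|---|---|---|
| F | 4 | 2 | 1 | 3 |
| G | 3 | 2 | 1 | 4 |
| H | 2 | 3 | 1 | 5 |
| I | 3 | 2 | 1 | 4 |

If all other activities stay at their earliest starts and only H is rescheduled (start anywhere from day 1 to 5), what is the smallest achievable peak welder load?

H@1: d1:9  d2:9  d3:6  d4:2  d5:0  d6:0 → peak 9
H@2: d1:6  d2:9  d3:9  d4:2  d5:0  d6:0 → peak 9
H@3: d1:6  d2:6  d3:9  d4:5  d5:0  d6:0 → peak 9
H@4: d1:6  d2:6  d3:6  d4:5  d5:3  d6:0 → peak 6
H@5: d1:6  d2:6  d3:6  d4:2  d5:3  d6:3 → peak 6
Best is H@4, peak 6.

6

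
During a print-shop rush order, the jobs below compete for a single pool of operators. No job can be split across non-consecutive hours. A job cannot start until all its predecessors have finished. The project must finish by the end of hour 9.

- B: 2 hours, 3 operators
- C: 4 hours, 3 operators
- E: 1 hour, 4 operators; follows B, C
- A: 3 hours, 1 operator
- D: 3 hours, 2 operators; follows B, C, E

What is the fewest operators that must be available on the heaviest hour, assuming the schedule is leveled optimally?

Early-start (B@1, C@1, E@5, A@1, D@6) gives peak 7: h1:7  h2:7  h3:4  h4:3  h5:4  h6:2  h7:2  h8:2  h9:0.
Shift A→3.
Schedule B@1, C@1, E@5, A@3, D@6: h1:6  h2:6  h3:4  h4:4  h5:5  h6:2  h7:2  h8:2  h9:0 — peak 6.

6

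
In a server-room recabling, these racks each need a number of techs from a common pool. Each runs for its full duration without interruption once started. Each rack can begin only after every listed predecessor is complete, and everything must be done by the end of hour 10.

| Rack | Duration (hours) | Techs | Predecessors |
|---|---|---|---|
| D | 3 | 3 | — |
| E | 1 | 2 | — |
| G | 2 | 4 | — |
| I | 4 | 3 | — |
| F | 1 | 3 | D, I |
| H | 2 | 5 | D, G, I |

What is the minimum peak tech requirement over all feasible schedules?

6

Early-start (D@1, E@1, G@1, I@1, F@5, H@5) gives peak 12: h1:12  h2:10  h3:6  h4:3  h5:8  h6:5  h7:0  h8:0  h9:0  h10:0.
Shift G→6, I→2, F→8, H→9.
Schedule D@1, E@1, G@6, I@2, F@8, H@9: h1:5  h2:6  h3:6  h4:3  h5:3  h6:4  h7:4  h8:3  h9:5  h10:5 — peak 6.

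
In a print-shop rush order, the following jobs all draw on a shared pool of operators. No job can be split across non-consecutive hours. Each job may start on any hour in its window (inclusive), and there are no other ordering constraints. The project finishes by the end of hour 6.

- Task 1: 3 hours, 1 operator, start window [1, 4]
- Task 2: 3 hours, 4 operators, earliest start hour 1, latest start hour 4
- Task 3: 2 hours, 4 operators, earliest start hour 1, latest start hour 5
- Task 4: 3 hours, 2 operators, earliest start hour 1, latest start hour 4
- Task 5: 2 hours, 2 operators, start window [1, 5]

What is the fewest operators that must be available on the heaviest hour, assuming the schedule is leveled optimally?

7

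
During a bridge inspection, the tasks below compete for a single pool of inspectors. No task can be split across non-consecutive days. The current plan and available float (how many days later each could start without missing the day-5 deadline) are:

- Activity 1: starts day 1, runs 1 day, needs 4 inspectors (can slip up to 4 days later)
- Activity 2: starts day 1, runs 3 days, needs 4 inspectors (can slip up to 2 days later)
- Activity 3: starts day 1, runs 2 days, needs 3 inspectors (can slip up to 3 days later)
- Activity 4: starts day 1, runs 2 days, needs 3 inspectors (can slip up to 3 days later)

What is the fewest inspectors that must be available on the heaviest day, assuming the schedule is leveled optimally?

7

Early-start (Activity 1@1, Activity 2@1, Activity 3@1, Activity 4@1) gives peak 14: d1:14  d2:10  d3:4  d4:0  d5:0.
Shift Activity 2→2, Activity 4→3.
Schedule Activity 1@1, Activity 2@2, Activity 3@1, Activity 4@3: d1:7  d2:7  d3:7  d4:7  d5:0 — peak 7.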